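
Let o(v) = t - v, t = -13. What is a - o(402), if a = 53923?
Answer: 54338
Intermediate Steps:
o(v) = -13 - v
a - o(402) = 53923 - (-13 - 1*402) = 53923 - (-13 - 402) = 53923 - 1*(-415) = 53923 + 415 = 54338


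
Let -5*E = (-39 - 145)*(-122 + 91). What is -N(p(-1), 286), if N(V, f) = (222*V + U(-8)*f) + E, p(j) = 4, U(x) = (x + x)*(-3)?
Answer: -67376/5 ≈ -13475.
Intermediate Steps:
U(x) = -6*x (U(x) = (2*x)*(-3) = -6*x)
E = -5704/5 (E = -(-39 - 145)*(-122 + 91)/5 = -(-184)*(-31)/5 = -⅕*5704 = -5704/5 ≈ -1140.8)
N(V, f) = -5704/5 + 48*f + 222*V (N(V, f) = (222*V + (-6*(-8))*f) - 5704/5 = (222*V + 48*f) - 5704/5 = (48*f + 222*V) - 5704/5 = -5704/5 + 48*f + 222*V)
-N(p(-1), 286) = -(-5704/5 + 48*286 + 222*4) = -(-5704/5 + 13728 + 888) = -1*67376/5 = -67376/5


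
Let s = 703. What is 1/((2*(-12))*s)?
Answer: -1/16872 ≈ -5.9270e-5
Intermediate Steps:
1/((2*(-12))*s) = 1/((2*(-12))*703) = 1/(-24*703) = 1/(-16872) = -1/16872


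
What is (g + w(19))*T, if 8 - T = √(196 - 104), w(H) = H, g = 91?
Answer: 880 - 220*√23 ≈ -175.08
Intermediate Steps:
T = 8 - 2*√23 (T = 8 - √(196 - 104) = 8 - √92 = 8 - 2*√23 ≈ -1.5917)
(g + w(19))*T = (91 + 19)*(8 - 2*√23) = 110*(8 - 2*√23) = 880 - 220*√23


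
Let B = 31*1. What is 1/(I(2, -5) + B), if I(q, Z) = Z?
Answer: 1/26 ≈ 0.038462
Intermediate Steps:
B = 31
1/(I(2, -5) + B) = 1/(-5 + 31) = 1/26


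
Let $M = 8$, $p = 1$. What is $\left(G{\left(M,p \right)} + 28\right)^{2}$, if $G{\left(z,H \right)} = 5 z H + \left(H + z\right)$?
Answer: $5929$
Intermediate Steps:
$G{\left(z,H \right)} = H + z + 5 H z$ ($G{\left(z,H \right)} = 5 H z + \left(H + z\right) = H + z + 5 H z$)
$\left(G{\left(M,p \right)} + 28\right)^{2} = \left(\left(1 + 8 + 5 \cdot 1 \cdot 8\right) + 28\right)^{2} = \left(\left(1 + 8 + 40\right) + 28\right)^{2} = \left(49 + 28\right)^{2} = 77^{2} = 5929$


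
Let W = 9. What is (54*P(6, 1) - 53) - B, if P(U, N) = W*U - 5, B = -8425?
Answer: 11018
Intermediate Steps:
P(U, N) = -5 + 9*U (P(U, N) = 9*U - 5 = -5 + 9*U)
(54*P(6, 1) - 53) - B = (54*(-5 + 9*6) - 53) - 1*(-8425) = (54*(-5 + 54) - 53) + 8425 = (54*49 - 53) + 8425 = (2646 - 53) + 8425 = 2593 + 8425 = 11018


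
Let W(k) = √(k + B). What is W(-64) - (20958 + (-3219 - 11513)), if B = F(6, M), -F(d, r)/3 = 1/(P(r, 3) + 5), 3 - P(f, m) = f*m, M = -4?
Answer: -6226 + I*√6415/10 ≈ -6226.0 + 8.0094*I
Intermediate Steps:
P(f, m) = 3 - f*m
F(d, r) = -3/(8 - 3*r) (F(d, r) = -3/((3 - 1*r*3) + 5) = -3/((3 - 3*r) + 5) = -3/(8 - 3*r))
B = -3/20 (B = 3/(-8 + 3*(-4)) = 3/(-8 - 12) = 3/(-20) = 3*(-1/20) = -3/20 ≈ -0.15000)
W(k) = √(-3/20 + k) (W(k) = √(k - 3/20) = √(-3/20 + k))
W(-64) - (20958 + (-3219 - 11513)) = √(-15 + 100*(-64))/10 - (20958 + (-3219 - 11513)) = √(-15 - 6400)/10 - (20958 - 14732) = √(-6415)/10 - 1*6226 = (I*√6415)/10 - 6226 = I*√6415/10 - 6226 = -6226 + I*√6415/10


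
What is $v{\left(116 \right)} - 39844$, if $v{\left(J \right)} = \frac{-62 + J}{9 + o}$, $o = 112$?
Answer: $- \frac{4821070}{121} \approx -39844.0$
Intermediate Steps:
$v{\left(J \right)} = - \frac{62}{121} + \frac{J}{121}$ ($v{\left(J \right)} = \frac{-62 + J}{9 + 112} = \frac{-62 + J}{121} = \left(-62 + J\right) \frac{1}{121} = - \frac{62}{121} + \frac{J}{121}$)
$v{\left(116 \right)} - 39844 = \left(- \frac{62}{121} + \frac{1}{121} \cdot 116\right) - 39844 = \left(- \frac{62}{121} + \frac{116}{121}\right) - 39844 = \frac{54}{121} - 39844 = - \frac{4821070}{121}$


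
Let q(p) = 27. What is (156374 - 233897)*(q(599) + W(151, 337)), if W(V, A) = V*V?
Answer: -1769695044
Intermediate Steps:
W(V, A) = V²
(156374 - 233897)*(q(599) + W(151, 337)) = (156374 - 233897)*(27 + 151²) = -77523*(27 + 22801) = -77523*22828 = -1769695044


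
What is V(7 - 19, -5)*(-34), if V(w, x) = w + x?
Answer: 578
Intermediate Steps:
V(7 - 19, -5)*(-34) = ((7 - 19) - 5)*(-34) = (-12 - 5)*(-34) = -17*(-34) = 578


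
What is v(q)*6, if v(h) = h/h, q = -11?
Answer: 6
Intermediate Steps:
v(h) = 1
v(q)*6 = 1*6 = 6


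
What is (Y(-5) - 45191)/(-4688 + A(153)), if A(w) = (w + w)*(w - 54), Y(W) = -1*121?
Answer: -384/217 ≈ -1.7696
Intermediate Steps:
Y(W) = -121
A(w) = 2*w*(-54 + w) (A(w) = (2*w)*(-54 + w) = 2*w*(-54 + w))
(Y(-5) - 45191)/(-4688 + A(153)) = (-121 - 45191)/(-4688 + 2*153*(-54 + 153)) = -45312/(-4688 + 2*153*99) = -45312/(-4688 + 30294) = -45312/25606 = -45312*1/25606 = -384/217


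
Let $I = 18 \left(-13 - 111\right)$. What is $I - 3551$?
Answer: $-5783$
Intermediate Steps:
$I = -2232$ ($I = 18 \left(-124\right) = -2232$)
$I - 3551 = -2232 - 3551 = -5783$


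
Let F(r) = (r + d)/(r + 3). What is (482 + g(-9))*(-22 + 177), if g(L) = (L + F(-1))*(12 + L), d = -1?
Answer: 70060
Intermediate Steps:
F(r) = (-1 + r)/(3 + r) (F(r) = (r - 1)/(r + 3) = (-1 + r)/(3 + r))
g(L) = (-1 + L)*(12 + L) (g(L) = (L + (-1 - 1)/(3 - 1))*(12 + L) = (L - 2/2)*(12 + L) = (L + (1/2)*(-2))*(12 + L) = (L - 1)*(12 + L) = (-1 + L)*(12 + L))
(482 + g(-9))*(-22 + 177) = (482 + (-12 + (-9)**2 + 11*(-9)))*(-22 + 177) = (482 + (-12 + 81 - 99))*155 = (482 - 30)*155 = 452*155 = 70060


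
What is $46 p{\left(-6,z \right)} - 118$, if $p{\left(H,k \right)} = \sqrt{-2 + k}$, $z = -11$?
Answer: $-118 + 46 i \sqrt{13} \approx -118.0 + 165.86 i$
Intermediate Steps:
$46 p{\left(-6,z \right)} - 118 = 46 \sqrt{-2 - 11} - 118 = 46 \sqrt{-13} - 118 = 46 i \sqrt{13} - 118 = -118 + 46 i \sqrt{13}$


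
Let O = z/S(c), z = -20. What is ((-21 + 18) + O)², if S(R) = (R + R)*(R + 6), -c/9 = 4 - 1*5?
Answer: 6889/729 ≈ 9.4499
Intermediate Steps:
c = 9 (c = -9*(4 - 1*5) = -9*(4 - 5) = -9*(-1) = 9)
S(R) = 2*R*(6 + R) (S(R) = (2*R)*(6 + R) = 2*R*(6 + R))
O = -2/27 (O = -20*1/(18*(6 + 9)) = -20/(2*9*15) = -20/270 = -20*1/270 = -2/27 ≈ -0.074074)
((-21 + 18) + O)² = ((-21 + 18) - 2/27)² = (-3 - 2/27)² = (-83/27)² = 6889/729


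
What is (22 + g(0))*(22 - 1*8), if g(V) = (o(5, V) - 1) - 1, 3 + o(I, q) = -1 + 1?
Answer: 238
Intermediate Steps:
o(I, q) = -3 (o(I, q) = -3 + (-1 + 1) = -3 + 0 = -3)
g(V) = -5 (g(V) = (-3 - 1) - 1 = -4 - 1 = -5)
(22 + g(0))*(22 - 1*8) = (22 - 5)*(22 - 1*8) = 17*(22 - 8) = 17*14 = 238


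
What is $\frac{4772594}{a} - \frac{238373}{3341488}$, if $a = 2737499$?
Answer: $\frac{15295019730745}{9147320058512} \approx 1.6721$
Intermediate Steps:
$\frac{4772594}{a} - \frac{238373}{3341488} = \frac{4772594}{2737499} - \frac{238373}{3341488} = \frac{15295019730745}{9147320058512}$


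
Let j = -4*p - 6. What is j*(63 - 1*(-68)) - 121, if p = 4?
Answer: -3003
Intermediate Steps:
j = -22 (j = -4*4 - 6 = -16 - 6 = -22)
j*(63 - 1*(-68)) - 121 = -22*(63 - 1*(-68)) - 121 = -22*(63 + 68) - 121 = -22*131 - 121 = -2882 - 121 = -3003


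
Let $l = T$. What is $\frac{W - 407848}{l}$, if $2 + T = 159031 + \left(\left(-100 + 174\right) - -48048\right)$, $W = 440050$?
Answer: $\frac{32202}{207151} \approx 0.15545$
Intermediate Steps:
$T = 207151$ ($T = -2 + \left(159031 + \left(\left(-100 + 174\right) - -48048\right)\right) = -2 + \left(159031 + \left(74 + 48048\right)\right) = -2 + \left(159031 + 48122\right) = -2 + 207153 = 207151$)
$l = 207151$
$\frac{W - 407848}{l} = \frac{440050 - 407848}{207151} = 32202 \cdot \frac{1}{207151} = \frac{32202}{207151}$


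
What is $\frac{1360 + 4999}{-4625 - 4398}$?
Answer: $- \frac{6359}{9023} \approx -0.70475$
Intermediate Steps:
$\frac{1360 + 4999}{-4625 - 4398} = \frac{6359}{-9023} = 6359 \left(- \frac{1}{9023}\right) = - \frac{6359}{9023}$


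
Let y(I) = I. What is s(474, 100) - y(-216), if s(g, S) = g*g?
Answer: 224892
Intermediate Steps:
s(g, S) = g**2
s(474, 100) - y(-216) = 474**2 - 1*(-216) = 224676 + 216 = 224892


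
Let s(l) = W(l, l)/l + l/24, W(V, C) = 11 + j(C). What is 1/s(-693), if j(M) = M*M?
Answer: -504/363833 ≈ -0.0013853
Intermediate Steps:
j(M) = M²
W(V, C) = 11 + C²
s(l) = l/24 + (11 + l²)/l (s(l) = (11 + l²)/l + l/24 = l/24 + (11 + l²)/l)
1/s(-693) = 1/(11/(-693) + (25/24)*(-693)) = 1/(11*(-1/693) - 5775/8) = 1/(-1/63 - 5775/8) = 1/(-363833/504) = -504/363833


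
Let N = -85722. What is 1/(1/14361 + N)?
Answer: -14361/1231053641 ≈ -1.1666e-5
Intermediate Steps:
1/(1/14361 + N) = 1/(1/14361 - 85722) = 1/(-1231053641/14361) = -14361/1231053641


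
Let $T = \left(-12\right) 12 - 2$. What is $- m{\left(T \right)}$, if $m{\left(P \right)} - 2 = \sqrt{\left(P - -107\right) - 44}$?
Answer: $-2 - i \sqrt{83} \approx -2.0 - 9.1104 i$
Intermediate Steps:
$T = -146$ ($T = -144 - 2 = -146$)
$m{\left(P \right)} = 2 + \sqrt{63 + P}$ ($m{\left(P \right)} = 2 + \sqrt{\left(P - -107\right) - 44} = 2 + \sqrt{\left(P + 107\right) - 44} = 2 + \sqrt{\left(107 + P\right) - 44} = 2 + \sqrt{63 + P}$)
$- m{\left(T \right)} = - (2 + \sqrt{63 - 146}) = - (2 + \sqrt{-83}) = - (2 + i \sqrt{83}) = -2 - i \sqrt{83}$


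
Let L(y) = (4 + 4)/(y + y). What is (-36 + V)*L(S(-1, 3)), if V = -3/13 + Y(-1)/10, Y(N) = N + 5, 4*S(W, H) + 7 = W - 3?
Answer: 37264/715 ≈ 52.117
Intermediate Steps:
S(W, H) = -5/2 + W/4 (S(W, H) = -7/4 + (W - 3)/4 = -7/4 + (-3 + W)/4 = -7/4 + (-3/4 + W/4) = -5/2 + W/4)
Y(N) = 5 + N
V = 11/65 (V = -3/13 + (5 - 1)/10 = -3*1/13 + 4*(1/10) = -3/13 + 2/5 = 11/65 ≈ 0.16923)
L(y) = 4/y (L(y) = 8/((2*y)) = 8*(1/(2*y)) = 4/y)
(-36 + V)*L(S(-1, 3)) = (-36 + 11/65)*(4/(-5/2 + (1/4)*(-1))) = -9316/(65*(-5/2 - 1/4)) = -9316/(65*(-11/4)) = -9316*(-4)/(65*11) = -2329/65*(-16/11) = 37264/715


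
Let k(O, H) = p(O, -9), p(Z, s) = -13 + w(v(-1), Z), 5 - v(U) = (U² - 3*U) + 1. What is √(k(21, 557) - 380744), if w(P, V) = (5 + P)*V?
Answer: 2*I*√95163 ≈ 616.97*I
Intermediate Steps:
v(U) = 4 - U² + 3*U (v(U) = 5 - ((U² - 3*U) + 1) = 5 - (1 + U² - 3*U) = 5 + (-1 - U² + 3*U) = 4 - U² + 3*U)
w(P, V) = V*(5 + P)
p(Z, s) = -13 + 5*Z (p(Z, s) = -13 + Z*(5 + (4 - 1*(-1)² + 3*(-1))) = -13 + Z*(5 + (4 - 1*1 - 3)) = -13 + Z*(5 + (4 - 1 - 3)) = -13 + Z*(5 + 0) = -13 + Z*5 = -13 + 5*Z)
k(O, H) = -13 + 5*O
√(k(21, 557) - 380744) = √((-13 + 5*21) - 380744) = √((-13 + 105) - 380744) = √(92 - 380744) = √(-380652) = 2*I*√95163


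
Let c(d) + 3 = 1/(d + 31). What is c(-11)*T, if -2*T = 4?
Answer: 59/10 ≈ 5.9000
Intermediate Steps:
c(d) = -3 + 1/(31 + d) (c(d) = -3 + 1/(d + 31) = -3 + 1/(31 + d))
T = -2 (T = -1/2*4 = -2)
c(-11)*T = ((-92 - 3*(-11))/(31 - 11))*(-2) = ((-92 + 33)/20)*(-2) = ((1/20)*(-59))*(-2) = -59/20*(-2) = 59/10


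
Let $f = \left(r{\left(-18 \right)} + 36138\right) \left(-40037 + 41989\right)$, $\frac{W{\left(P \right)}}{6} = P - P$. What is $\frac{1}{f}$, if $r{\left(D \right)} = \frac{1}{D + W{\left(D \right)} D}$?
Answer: $\frac{9}{634871408} \approx 1.4176 \cdot 10^{-8}$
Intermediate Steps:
$W{\left(P \right)} = 0$ ($W{\left(P \right)} = 6 \left(P - P\right) = 6 \cdot 0 = 0$)
$r{\left(D \right)} = \frac{1}{D}$ ($r{\left(D \right)} = \frac{1}{D + 0 D} = \frac{1}{D + 0} = \frac{1}{D}$)
$f = \frac{634871408}{9}$ ($f = \left(\frac{1}{-18} + 36138\right) \left(-40037 + 41989\right) = \left(- \frac{1}{18} + 36138\right) 1952 = \frac{650483}{18} \cdot 1952 = \frac{634871408}{9} \approx 7.0541 \cdot 10^{7}$)
$\frac{1}{f} = \frac{1}{\frac{634871408}{9}} = \frac{9}{634871408}$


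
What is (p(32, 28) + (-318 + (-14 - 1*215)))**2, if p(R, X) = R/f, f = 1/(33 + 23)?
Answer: 1550025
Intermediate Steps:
f = 1/56 ≈ 0.017857
p(R, X) = 56*R (p(R, X) = R/(1/56) = R*56 = 56*R)
(p(32, 28) + (-318 + (-14 - 1*215)))**2 = (56*32 + (-318 + (-14 - 1*215)))**2 = (1792 + (-318 + (-14 - 215)))**2 = (1792 + (-318 - 229))**2 = (1792 - 547)**2 = 1245**2 = 1550025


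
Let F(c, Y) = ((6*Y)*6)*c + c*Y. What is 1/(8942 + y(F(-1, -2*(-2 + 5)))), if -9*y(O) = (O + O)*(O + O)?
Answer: -1/12962 ≈ -7.7149e-5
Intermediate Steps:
F(c, Y) = 37*Y*c (F(c, Y) = (36*Y)*c + Y*c = 36*Y*c + Y*c = 37*Y*c)
y(O) = -4*O**2/9 (y(O) = -(O + O)*(O + O)/9 = -2*O*2*O/9 = -4*O**2/9)
1/(8942 + y(F(-1, -2*(-2 + 5)))) = 1/(8942 - 4*5476*(-2 + 5)**2/9) = 1/(8942 - 4*(37*(-2*3)*(-1))**2/9) = 1/(8942 - 4*(37*(-6)*(-1))**2/9) = 1/(8942 - 4/9*222**2) = 1/(8942 - 4/9*49284) = 1/(8942 - 21904) = 1/(-12962) = -1/12962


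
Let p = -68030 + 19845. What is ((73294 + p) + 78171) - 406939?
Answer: -303659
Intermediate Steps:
p = -48185
((73294 + p) + 78171) - 406939 = ((73294 - 48185) + 78171) - 406939 = (25109 + 78171) - 406939 = 103280 - 406939 = -303659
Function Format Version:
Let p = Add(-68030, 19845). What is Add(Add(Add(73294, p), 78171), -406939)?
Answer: -303659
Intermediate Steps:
p = -48185
Add(Add(Add(73294, p), 78171), -406939) = Add(Add(Add(73294, -48185), 78171), -406939) = Add(Add(25109, 78171), -406939) = Add(103280, -406939) = -303659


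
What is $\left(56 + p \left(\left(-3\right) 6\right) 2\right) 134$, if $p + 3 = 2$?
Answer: $12328$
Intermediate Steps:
$p = -1$ ($p = -3 + 2 = -1$)
$\left(56 + p \left(\left(-3\right) 6\right) 2\right) 134 = \left(56 + - \left(-3\right) 6 \cdot 2\right) 134 = \left(56 + \left(-1\right) \left(-18\right) 2\right) 134 = \left(56 + 18 \cdot 2\right) 134 = \left(56 + 36\right) 134 = 92 \cdot 134 = 12328$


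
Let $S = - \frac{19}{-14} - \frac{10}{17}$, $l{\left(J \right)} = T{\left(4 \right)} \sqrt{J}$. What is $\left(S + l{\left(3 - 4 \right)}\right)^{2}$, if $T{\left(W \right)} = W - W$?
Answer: $\frac{33489}{56644} \approx 0.59122$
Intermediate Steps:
$T{\left(W \right)} = 0$
$l{\left(J \right)} = 0$ ($l{\left(J \right)} = 0 \sqrt{J} = 0$)
$S = \frac{183}{238}$ ($S = \left(-19\right) \left(- \frac{1}{14}\right) - \frac{10}{17} = \frac{19}{14} - \frac{10}{17} = \frac{183}{238} \approx 0.76891$)
$\left(S + l{\left(3 - 4 \right)}\right)^{2} = \left(\frac{183}{238} + 0\right)^{2} = \left(\frac{183}{238}\right)^{2} = \frac{33489}{56644}$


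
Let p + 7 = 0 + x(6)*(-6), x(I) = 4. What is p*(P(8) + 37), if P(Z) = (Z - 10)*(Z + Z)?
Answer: -155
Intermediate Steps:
P(Z) = 2*Z*(-10 + Z) (P(Z) = (-10 + Z)*(2*Z) = 2*Z*(-10 + Z))
p = -31 (p = -7 + (0 + 4*(-6)) = -7 + (0 - 24) = -7 - 24 = -31)
p*(P(8) + 37) = -31*(2*8*(-10 + 8) + 37) = -31*(2*8*(-2) + 37) = -31*(-32 + 37) = -31*5 = -155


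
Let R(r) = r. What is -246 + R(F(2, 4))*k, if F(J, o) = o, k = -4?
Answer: -262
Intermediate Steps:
-246 + R(F(2, 4))*k = -246 + 4*(-4) = -246 - 16 = -262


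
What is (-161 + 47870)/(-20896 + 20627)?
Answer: -47709/269 ≈ -177.36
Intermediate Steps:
(-161 + 47870)/(-20896 + 20627) = 47709/(-269) = 47709*(-1/269) = -47709/269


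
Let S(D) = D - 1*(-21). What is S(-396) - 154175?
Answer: -154550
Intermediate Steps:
S(D) = 21 + D (S(D) = D + 21 = 21 + D)
S(-396) - 154175 = (21 - 396) - 154175 = -375 - 154175 = -154550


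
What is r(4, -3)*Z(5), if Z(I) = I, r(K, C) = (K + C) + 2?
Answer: 15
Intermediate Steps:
r(K, C) = 2 + C + K (r(K, C) = (C + K) + 2 = 2 + C + K)
r(4, -3)*Z(5) = (2 - 3 + 4)*5 = 3*5 = 15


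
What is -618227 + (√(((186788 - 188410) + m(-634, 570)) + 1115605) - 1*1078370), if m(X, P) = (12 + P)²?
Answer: -1696597 + √1452707 ≈ -1.6954e+6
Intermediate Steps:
-618227 + (√(((186788 - 188410) + m(-634, 570)) + 1115605) - 1*1078370) = -618227 + (√(((186788 - 188410) + (12 + 570)²) + 1115605) - 1*1078370) = -618227 + (√((-1622 + 582²) + 1115605) - 1078370) = -618227 + (√((-1622 + 338724) + 1115605) - 1078370) = -618227 + (√(337102 + 1115605) - 1078370) = -618227 + (√1452707 - 1078370) = -618227 + (-1078370 + √1452707) = -1696597 + √1452707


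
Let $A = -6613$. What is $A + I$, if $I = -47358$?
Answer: $-53971$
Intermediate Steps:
$A + I = -6613 - 47358 = -53971$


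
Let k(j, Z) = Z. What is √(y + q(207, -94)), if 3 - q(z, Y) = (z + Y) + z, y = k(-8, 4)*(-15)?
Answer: I*√377 ≈ 19.417*I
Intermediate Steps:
y = -60 (y = 4*(-15) = -60)
q(z, Y) = 3 - Y - 2*z (q(z, Y) = 3 - ((z + Y) + z) = 3 - ((Y + z) + z) = 3 - (Y + 2*z) = 3 + (-Y - 2*z) = 3 - Y - 2*z)
√(y + q(207, -94)) = √(-60 + (3 - 1*(-94) - 2*207)) = √(-60 + (3 + 94 - 414)) = √(-60 - 317) = √(-377) = I*√377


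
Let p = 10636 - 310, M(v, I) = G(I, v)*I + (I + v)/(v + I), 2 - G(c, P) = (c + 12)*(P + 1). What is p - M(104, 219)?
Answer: 5321732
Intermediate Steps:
G(c, P) = 2 - (1 + P)*(12 + c) (G(c, P) = 2 - (c + 12)*(P + 1) = 2 - (12 + c)*(1 + P) = 2 - (1 + P)*(12 + c))
M(v, I) = 1 + I*(-10 - I - 12*v - I*v) (M(v, I) = (-10 - I - 12*v - v*I)*I + (I + v)/(v + I) = (-10 - I - 12*v - I*v)*I + (I + v)/(I + v) = I*(-10 - I - 12*v - I*v) + 1 = 1 + I*(-10 - I - 12*v - I*v))
p = 10326
p - M(104, 219) = 10326 - (1 - 1*219*(10 + 219 + 12*104 + 219*104)) = 10326 - (1 - 1*219*(10 + 219 + 1248 + 22776)) = 10326 - (1 - 1*219*24253) = 10326 - (1 - 5311407) = 10326 - 1*(-5311406) = 10326 + 5311406 = 5321732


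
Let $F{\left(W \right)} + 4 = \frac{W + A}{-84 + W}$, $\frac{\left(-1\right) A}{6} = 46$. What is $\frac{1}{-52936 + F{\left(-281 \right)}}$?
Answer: $- \frac{365}{19322543} \approx -1.889 \cdot 10^{-5}$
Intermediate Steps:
$A = -276$ ($A = \left(-6\right) 46 = -276$)
$F{\left(W \right)} = -4 + \frac{-276 + W}{-84 + W}$ ($F{\left(W \right)} = -4 + \frac{W - 276}{-84 + W} = -4 + \frac{-276 + W}{-84 + W}$)
$\frac{1}{-52936 + F{\left(-281 \right)}} = \frac{1}{-52936 + \frac{3 \left(20 - -281\right)}{-84 - 281}} = \frac{1}{-52936 + \frac{3 \left(20 + 281\right)}{-365}} = \frac{1}{-52936 + 3 \left(- \frac{1}{365}\right) 301} = \frac{1}{-52936 - \frac{903}{365}} = \frac{1}{- \frac{19322543}{365}} = - \frac{365}{19322543}$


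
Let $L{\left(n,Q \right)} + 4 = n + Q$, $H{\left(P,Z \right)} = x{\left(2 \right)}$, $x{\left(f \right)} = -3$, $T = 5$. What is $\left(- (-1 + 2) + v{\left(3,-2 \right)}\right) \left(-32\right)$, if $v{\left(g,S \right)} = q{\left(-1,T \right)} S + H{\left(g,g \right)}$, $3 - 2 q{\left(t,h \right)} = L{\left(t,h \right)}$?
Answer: $224$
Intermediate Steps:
$H{\left(P,Z \right)} = -3$
$L{\left(n,Q \right)} = -4 + Q + n$ ($L{\left(n,Q \right)} = -4 + \left(n + Q\right) = -4 + \left(Q + n\right) = -4 + Q + n$)
$q{\left(t,h \right)} = \frac{7}{2} - \frac{h}{2} - \frac{t}{2}$ ($q{\left(t,h \right)} = \frac{3}{2} - \frac{-4 + h + t}{2} = \frac{3}{2} - \left(-2 + \frac{h}{2} + \frac{t}{2}\right) = \frac{7}{2} - \frac{h}{2} - \frac{t}{2}$)
$v{\left(g,S \right)} = -3 + \frac{3 S}{2}$ ($v{\left(g,S \right)} = \left(\frac{7}{2} - \frac{5}{2} - - \frac{1}{2}\right) S - 3 = \left(\frac{7}{2} - \frac{5}{2} + \frac{1}{2}\right) S - 3 = \frac{3 S}{2} - 3 = -3 + \frac{3 S}{2}$)
$\left(- (-1 + 2) + v{\left(3,-2 \right)}\right) \left(-32\right) = \left(- (-1 + 2) + \left(-3 + \frac{3}{2} \left(-2\right)\right)\right) \left(-32\right) = \left(\left(-1\right) 1 - 6\right) \left(-32\right) = \left(-1 - 6\right) \left(-32\right) = \left(-7\right) \left(-32\right) = 224$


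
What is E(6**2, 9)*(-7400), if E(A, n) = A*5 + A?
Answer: -1598400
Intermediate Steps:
E(A, n) = 6*A (E(A, n) = 5*A + A = 6*A)
E(6**2, 9)*(-7400) = (6*6**2)*(-7400) = (6*36)*(-7400) = 216*(-7400) = -1598400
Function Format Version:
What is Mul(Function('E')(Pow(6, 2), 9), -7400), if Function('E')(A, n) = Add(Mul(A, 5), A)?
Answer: -1598400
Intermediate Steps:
Function('E')(A, n) = Mul(6, A) (Function('E')(A, n) = Add(Mul(5, A), A) = Mul(6, A))
Mul(Function('E')(Pow(6, 2), 9), -7400) = Mul(Mul(6, Pow(6, 2)), -7400) = Mul(Mul(6, 36), -7400) = Mul(216, -7400) = -1598400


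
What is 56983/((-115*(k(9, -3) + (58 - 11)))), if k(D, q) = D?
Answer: -56983/6440 ≈ -8.8483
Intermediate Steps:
56983/((-115*(k(9, -3) + (58 - 11)))) = 56983/((-115*(9 + (58 - 11)))) = 56983/((-115*(9 + 47))) = 56983/((-115*56)) = 56983/(-6440) = 56983*(-1/6440) = -56983/6440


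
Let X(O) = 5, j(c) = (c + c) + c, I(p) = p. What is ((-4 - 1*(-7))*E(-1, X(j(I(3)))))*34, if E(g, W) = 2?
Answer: 204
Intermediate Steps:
j(c) = 3*c (j(c) = 2*c + c = 3*c)
((-4 - 1*(-7))*E(-1, X(j(I(3)))))*34 = ((-4 - 1*(-7))*2)*34 = ((-4 + 7)*2)*34 = (3*2)*34 = 6*34 = 204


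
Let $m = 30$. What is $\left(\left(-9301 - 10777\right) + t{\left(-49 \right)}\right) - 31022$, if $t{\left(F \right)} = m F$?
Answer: $-52570$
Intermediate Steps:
$t{\left(F \right)} = 30 F$
$\left(\left(-9301 - 10777\right) + t{\left(-49 \right)}\right) - 31022 = \left(\left(-9301 - 10777\right) + 30 \left(-49\right)\right) - 31022 = \left(-20078 - 1470\right) - 31022 = -21548 - 31022 = -52570$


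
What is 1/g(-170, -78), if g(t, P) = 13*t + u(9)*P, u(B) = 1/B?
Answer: -3/6656 ≈ -0.00045072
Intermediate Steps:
g(t, P) = 13*t + P/9
1/g(-170, -78) = 1/(13*(-170) + (⅑)*(-78)) = 1/(-2210 - 26/3) = 1/(-6656/3) = -3/6656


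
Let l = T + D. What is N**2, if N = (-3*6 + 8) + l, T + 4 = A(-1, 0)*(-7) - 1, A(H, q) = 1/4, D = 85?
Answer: 74529/16 ≈ 4658.1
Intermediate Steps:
A(H, q) = 1/4 (A(H, q) = 1*(1/4) = 1/4)
T = -27/4 (T = -4 + ((1/4)*(-7) - 1) = -4 + (-7/4 - 1) = -4 - 11/4 = -27/4 ≈ -6.7500)
l = 313/4 (l = -27/4 + 85 = 313/4 ≈ 78.250)
N = 273/4 (N = (-3*6 + 8) + 313/4 = (-18 + 8) + 313/4 = -10 + 313/4 = 273/4 ≈ 68.250)
N**2 = (273/4)**2 = 74529/16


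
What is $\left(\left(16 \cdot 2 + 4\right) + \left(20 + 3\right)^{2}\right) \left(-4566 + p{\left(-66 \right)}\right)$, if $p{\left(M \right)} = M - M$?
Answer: $-2579790$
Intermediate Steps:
$p{\left(M \right)} = 0$
$\left(\left(16 \cdot 2 + 4\right) + \left(20 + 3\right)^{2}\right) \left(-4566 + p{\left(-66 \right)}\right) = \left(\left(16 \cdot 2 + 4\right) + \left(20 + 3\right)^{2}\right) \left(-4566 + 0\right) = \left(\left(32 + 4\right) + 23^{2}\right) \left(-4566\right) = \left(36 + 529\right) \left(-4566\right) = 565 \left(-4566\right) = -2579790$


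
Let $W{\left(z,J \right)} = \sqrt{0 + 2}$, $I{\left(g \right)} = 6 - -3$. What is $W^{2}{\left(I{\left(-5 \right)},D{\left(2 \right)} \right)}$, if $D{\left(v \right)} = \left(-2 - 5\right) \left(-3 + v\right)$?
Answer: $2$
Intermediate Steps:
$D{\left(v \right)} = 21 - 7 v$ ($D{\left(v \right)} = - 7 \left(-3 + v\right) = 21 - 7 v$)
$I{\left(g \right)} = 9$ ($I{\left(g \right)} = 6 + 3 = 9$)
$W{\left(z,J \right)} = \sqrt{2}$
$W^{2}{\left(I{\left(-5 \right)},D{\left(2 \right)} \right)} = \left(\sqrt{2}\right)^{2} = 2$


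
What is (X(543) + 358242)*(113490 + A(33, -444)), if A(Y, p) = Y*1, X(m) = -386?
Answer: 40624886688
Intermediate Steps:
A(Y, p) = Y
(X(543) + 358242)*(113490 + A(33, -444)) = (-386 + 358242)*(113490 + 33) = 357856*113523 = 40624886688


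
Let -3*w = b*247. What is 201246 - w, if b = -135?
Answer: 190131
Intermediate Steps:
w = 11115 (w = -(-45)*247 = -⅓*(-33345) = 11115)
201246 - w = 201246 - 1*11115 = 201246 - 11115 = 190131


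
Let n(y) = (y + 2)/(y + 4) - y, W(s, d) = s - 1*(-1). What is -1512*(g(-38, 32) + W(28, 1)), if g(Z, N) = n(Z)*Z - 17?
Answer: 37842336/17 ≈ 2.2260e+6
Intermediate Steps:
W(s, d) = 1 + s (W(s, d) = s + 1 = 1 + s)
n(y) = -y + (2 + y)/(4 + y) (n(y) = (2 + y)/(4 + y) - y = -y + (2 + y)/(4 + y))
g(Z, N) = -17 + Z*(2 - Z**2 - 3*Z)/(4 + Z) (g(Z, N) = ((2 - Z**2 - 3*Z)/(4 + Z))*Z - 17 = Z*(2 - Z**2 - 3*Z)/(4 + Z) - 17 = -17 + Z*(2 - Z**2 - 3*Z)/(4 + Z))
-1512*(g(-38, 32) + W(28, 1)) = -1512*((-68 - 1*(-38)**3 - 15*(-38) - 3*(-38)**2)/(4 - 38) + (1 + 28)) = -1512*((-68 - 1*(-54872) + 570 - 3*1444)/(-34) + 29) = -1512*(-(-68 + 54872 + 570 - 4332)/34 + 29) = -1512*(-1/34*51042 + 29) = -1512*(-25521/17 + 29) = -1512*(-25028/17) = 37842336/17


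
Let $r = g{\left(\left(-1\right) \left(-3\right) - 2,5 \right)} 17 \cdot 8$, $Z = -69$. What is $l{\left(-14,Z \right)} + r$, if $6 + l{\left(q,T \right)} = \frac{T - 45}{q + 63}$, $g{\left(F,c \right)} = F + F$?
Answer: $\frac{12920}{49} \approx 263.67$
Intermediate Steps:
$g{\left(F,c \right)} = 2 F$
$r = 272$ ($r = 2 \left(\left(-1\right) \left(-3\right) - 2\right) 17 \cdot 8 = 2 \left(3 - 2\right) 17 \cdot 8 = 2 \cdot 1 \cdot 17 \cdot 8 = 2 \cdot 17 \cdot 8 = 34 \cdot 8 = 272$)
$l{\left(q,T \right)} = -6 + \frac{-45 + T}{63 + q}$ ($l{\left(q,T \right)} = -6 + \frac{T - 45}{q + 63} = -6 + \frac{-45 + T}{63 + q}$)
$l{\left(-14,Z \right)} + r = \frac{-423 - 69 - -84}{63 - 14} + 272 = \frac{-423 - 69 + 84}{49} + 272 = \frac{1}{49} \left(-408\right) + 272 = - \frac{408}{49} + 272 = \frac{12920}{49}$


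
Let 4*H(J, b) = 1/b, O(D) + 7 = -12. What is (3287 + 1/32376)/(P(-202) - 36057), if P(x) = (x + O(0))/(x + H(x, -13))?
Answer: -1117941186065/12262969878168 ≈ -0.091164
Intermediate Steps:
O(D) = -19 (O(D) = -7 - 12 = -19)
H(J, b) = 1/(4*b)
P(x) = (-19 + x)/(-1/52 + x) (P(x) = (x - 19)/(x + (¼)/(-13)) = (-19 + x)/(x + (¼)*(-1/13)) = (-19 + x)/(x - 1/52) = (-19 + x)/(-1/52 + x))
(3287 + 1/32376)/(P(-202) - 36057) = (3287 + 1/32376)/(52*(-19 - 202)/(-1 + 52*(-202)) - 36057) = (3287 + 1/32376)/(52*(-221)/(-1 - 10504) - 36057) = 106419913/(32376*(52*(-221)/(-10505) - 36057)) = 106419913/(32376*(52*(-1/10505)*(-221) - 36057)) = 106419913/(32376*(11492/10505 - 36057)) = 106419913/(32376*(-378767293/10505)) = (106419913/32376)*(-10505/378767293) = -1117941186065/12262969878168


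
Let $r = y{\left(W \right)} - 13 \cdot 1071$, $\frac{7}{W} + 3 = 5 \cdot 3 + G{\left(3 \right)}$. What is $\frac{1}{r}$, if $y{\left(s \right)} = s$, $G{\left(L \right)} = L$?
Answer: $- \frac{15}{208838} \approx -7.1826 \cdot 10^{-5}$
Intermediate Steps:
$W = \frac{7}{15}$ ($W = \frac{7}{-3 + \left(5 \cdot 3 + 3\right)} = \frac{7}{-3 + \left(15 + 3\right)} = \frac{7}{-3 + 18} = \frac{7}{15} \approx 0.46667$)
$r = - \frac{208838}{15}$ ($r = \frac{7}{15} - 13 \cdot 1071 = \frac{7}{15} - 13923 = - \frac{208838}{15} \approx -13923.0$)
$\frac{1}{r} = \frac{1}{- \frac{208838}{15}} = - \frac{15}{208838}$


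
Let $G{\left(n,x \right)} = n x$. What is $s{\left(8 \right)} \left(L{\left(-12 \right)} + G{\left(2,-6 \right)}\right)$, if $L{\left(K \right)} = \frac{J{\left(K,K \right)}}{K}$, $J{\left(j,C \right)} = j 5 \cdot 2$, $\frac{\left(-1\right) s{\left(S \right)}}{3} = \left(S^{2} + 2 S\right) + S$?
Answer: $528$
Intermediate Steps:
$s{\left(S \right)} = - 9 S - 3 S^{2}$ ($s{\left(S \right)} = - 3 \left(\left(S^{2} + 2 S\right) + S\right) = - 3 \left(S^{2} + 3 S\right) = - 9 S - 3 S^{2}$)
$J{\left(j,C \right)} = 10 j$ ($J{\left(j,C \right)} = 5 j 2 = 10 j$)
$L{\left(K \right)} = 10$ ($L{\left(K \right)} = \frac{10 K}{K} = 10$)
$s{\left(8 \right)} \left(L{\left(-12 \right)} + G{\left(2,-6 \right)}\right) = \left(-3\right) 8 \left(3 + 8\right) \left(10 + 2 \left(-6\right)\right) = \left(-3\right) 8 \cdot 11 \left(10 - 12\right) = \left(-264\right) \left(-2\right) = 528$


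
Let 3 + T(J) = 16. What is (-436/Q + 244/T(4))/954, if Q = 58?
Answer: 707/59943 ≈ 0.011795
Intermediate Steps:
T(J) = 13 (T(J) = -3 + 16 = 13)
(-436/Q + 244/T(4))/954 = (-436/58 + 244/13)/954 = (-436*1/58 + 244*(1/13))*(1/954) = (-218/29 + 244/13)*(1/954) = (4242/377)*(1/954) = 707/59943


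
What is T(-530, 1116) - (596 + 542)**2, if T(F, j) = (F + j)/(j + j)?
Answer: -1445268811/1116 ≈ -1.2950e+6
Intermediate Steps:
T(F, j) = (F + j)/(2*j) (T(F, j) = (F + j)/((2*j)) = (F + j)*(1/(2*j)) = (F + j)/(2*j))
T(-530, 1116) - (596 + 542)**2 = (1/2)*(-530 + 1116)/1116 - (596 + 542)**2 = (1/2)*(1/1116)*586 - 1*1138**2 = 293/1116 - 1*1295044 = 293/1116 - 1295044 = -1445268811/1116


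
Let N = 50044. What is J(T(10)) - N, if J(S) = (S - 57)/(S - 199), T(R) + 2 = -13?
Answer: -5354672/107 ≈ -50044.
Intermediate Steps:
T(R) = -15 (T(R) = -2 - 13 = -15)
J(S) = (-57 + S)/(-199 + S)
J(T(10)) - N = (-57 - 15)/(-199 - 15) - 1*50044 = -72/(-214) - 50044 = -1/214*(-72) - 50044 = 36/107 - 50044 = -5354672/107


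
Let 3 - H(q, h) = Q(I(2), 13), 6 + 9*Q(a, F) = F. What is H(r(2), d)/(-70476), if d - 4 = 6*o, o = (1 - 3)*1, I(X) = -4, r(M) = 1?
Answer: -5/158571 ≈ -3.1532e-5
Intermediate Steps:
o = -2 (o = -2*1 = -2)
d = -8 (d = 4 + 6*(-2) = 4 - 12 = -8)
Q(a, F) = -⅔ + F/9
H(q, h) = 20/9 (H(q, h) = 3 - (-⅔ + (⅑)*13) = 3 - (-⅔ + 13/9) = 3 - 1*7/9 = 3 - 7/9 = 20/9)
H(r(2), d)/(-70476) = (20/9)/(-70476) = (20/9)*(-1/70476) = -5/158571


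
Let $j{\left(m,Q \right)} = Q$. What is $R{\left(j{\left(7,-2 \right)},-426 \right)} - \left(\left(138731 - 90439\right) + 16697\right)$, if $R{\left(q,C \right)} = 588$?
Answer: $-64401$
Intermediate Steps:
$R{\left(j{\left(7,-2 \right)},-426 \right)} - \left(\left(138731 - 90439\right) + 16697\right) = 588 - \left(\left(138731 - 90439\right) + 16697\right) = 588 - \left(48292 + 16697\right) = 588 - 64989 = -64401$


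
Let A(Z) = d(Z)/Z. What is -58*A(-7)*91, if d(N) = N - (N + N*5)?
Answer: 26390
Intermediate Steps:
d(N) = -5*N (d(N) = N - (N + 5*N) = N - 6*N = -5*N)
A(Z) = -5 (A(Z) = (-5*Z)/Z = -5)
-58*A(-7)*91 = -58*(-5)*91 = 290*91 = 26390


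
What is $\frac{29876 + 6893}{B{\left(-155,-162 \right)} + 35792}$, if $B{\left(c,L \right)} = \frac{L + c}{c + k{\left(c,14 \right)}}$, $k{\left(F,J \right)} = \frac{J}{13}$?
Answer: $\frac{73574769}{71623913} \approx 1.0272$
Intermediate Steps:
$k{\left(F,J \right)} = \frac{J}{13}$ ($k{\left(F,J \right)} = J \frac{1}{13} = \frac{J}{13}$)
$B{\left(c,L \right)} = \frac{L + c}{\frac{14}{13} + c}$ ($B{\left(c,L \right)} = \frac{L + c}{c + \frac{1}{13} \cdot 14} = \frac{L + c}{c + \frac{14}{13}} = \frac{L + c}{\frac{14}{13} + c}$)
$\frac{29876 + 6893}{B{\left(-155,-162 \right)} + 35792} = \frac{29876 + 6893}{\frac{13 \left(-162 - 155\right)}{14 + 13 \left(-155\right)} + 35792} = \frac{36769}{13 \frac{1}{14 - 2015} \left(-317\right) + 35792} = \frac{36769}{13 \frac{1}{-2001} \left(-317\right) + 35792} = \frac{36769}{13 \left(- \frac{1}{2001}\right) \left(-317\right) + 35792} = \frac{36769}{\frac{4121}{2001} + 35792} = \frac{36769}{\frac{71623913}{2001}} = 36769 \cdot \frac{2001}{71623913} = \frac{73574769}{71623913}$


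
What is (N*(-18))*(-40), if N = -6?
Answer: -4320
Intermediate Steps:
(N*(-18))*(-40) = -6*(-18)*(-40) = 108*(-40) = -4320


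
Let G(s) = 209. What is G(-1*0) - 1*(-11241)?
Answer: 11450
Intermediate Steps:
G(-1*0) - 1*(-11241) = 209 - 1*(-11241) = 209 + 11241 = 11450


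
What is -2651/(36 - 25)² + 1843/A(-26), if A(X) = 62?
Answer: 5331/682 ≈ 7.8167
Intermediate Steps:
-2651/(36 - 25)² + 1843/A(-26) = -2651/(36 - 25)² + 1843/62 = -2651/(11²) + 1843*(1/62) = -2651/121 + 1843/62 = -2651*1/121 + 1843/62 = -241/11 + 1843/62 = 5331/682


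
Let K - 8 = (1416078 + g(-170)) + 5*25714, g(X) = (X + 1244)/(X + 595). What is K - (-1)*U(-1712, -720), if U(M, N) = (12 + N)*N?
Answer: 873127874/425 ≈ 2.0544e+6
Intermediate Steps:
g(X) = (1244 + X)/(595 + X)
U(M, N) = N*(12 + N)
K = 656479874/425 (K = 8 + ((1416078 + (1244 - 170)/(595 - 170)) + 5*25714) = 8 + ((1416078 + 1074/425) + 128570) = 8 + (601834224/425 + 128570) = 8 + 656476474/425 = 656479874/425 ≈ 1.5447e+6)
K - (-1)*U(-1712, -720) = 656479874/425 - (-1)*(-720*(12 - 720)) = 656479874/425 - (-1)*(-720*(-708)) = 656479874/425 - (-1)*509760 = 656479874/425 - 1*(-509760) = 656479874/425 + 509760 = 873127874/425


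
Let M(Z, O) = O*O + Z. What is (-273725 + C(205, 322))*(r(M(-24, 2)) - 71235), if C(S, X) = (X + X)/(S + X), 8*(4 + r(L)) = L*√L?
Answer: 10276398932009/527 + 721262155*I*√5/527 ≈ 1.95e+10 + 3.0603e+6*I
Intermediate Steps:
M(Z, O) = Z + O² (M(Z, O) = O² + Z = Z + O²)
r(L) = -4 + L^(3/2)/8 (r(L) = -4 + (L*√L)/8 = -4 + L^(3/2)/8)
C(S, X) = 2*X/(S + X) (C(S, X) = (2*X)/(S + X) = 2*X/(S + X))
(-273725 + C(205, 322))*(r(M(-24, 2)) - 71235) = (-273725 + 2*322/(205 + 322))*((-4 + (-24 + 2²)^(3/2)/8) - 71235) = (-273725 + 2*322/527)*((-4 + (-24 + 4)^(3/2)/8) - 71235) = (-273725 + 2*322*(1/527))*((-4 + (-20)^(3/2)/8) - 71235) = (-273725 + 644/527)*((-4 + (-40*I*√5)/8) - 71235) = -144252431*((-4 - 5*I*√5) - 71235)/527 = -144252431*(-71239 - 5*I*√5)/527 = 10276398932009/527 + 721262155*I*√5/527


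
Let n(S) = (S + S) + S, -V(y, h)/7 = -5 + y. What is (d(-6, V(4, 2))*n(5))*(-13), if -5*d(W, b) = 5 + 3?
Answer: 312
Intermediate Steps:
V(y, h) = 35 - 7*y (V(y, h) = -7*(-5 + y) = 35 - 7*y)
d(W, b) = -8/5 (d(W, b) = -(5 + 3)/5 = -⅕*8 = -8/5)
n(S) = 3*S (n(S) = 2*S + S = 3*S)
(d(-6, V(4, 2))*n(5))*(-13) = -24*5/5*(-13) = -8/5*15*(-13) = -24*(-13) = 312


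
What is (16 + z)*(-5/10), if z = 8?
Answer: -12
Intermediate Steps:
(16 + z)*(-5/10) = (16 + 8)*(-5/10) = 24*(-5*⅒) = 24*(-½) = -12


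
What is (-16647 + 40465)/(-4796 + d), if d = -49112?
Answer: -11909/26954 ≈ -0.44183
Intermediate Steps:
(-16647 + 40465)/(-4796 + d) = (-16647 + 40465)/(-4796 - 49112) = 23818/(-53908) = 23818*(-1/53908) = -11909/26954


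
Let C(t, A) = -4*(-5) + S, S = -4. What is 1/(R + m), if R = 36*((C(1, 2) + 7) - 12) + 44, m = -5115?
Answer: -1/4675 ≈ -0.00021390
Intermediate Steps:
C(t, A) = 16 (C(t, A) = -4*(-5) - 4 = 20 - 4 = 16)
R = 440 (R = 36*((16 + 7) - 12) + 44 = 36*(23 - 12) + 44 = 36*11 + 44 = 396 + 44 = 440)
1/(R + m) = 1/(440 - 5115) = 1/(-4675) = -1/4675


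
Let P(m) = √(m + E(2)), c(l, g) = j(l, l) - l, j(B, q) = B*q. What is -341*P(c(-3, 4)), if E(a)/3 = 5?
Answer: -1023*√3 ≈ -1771.9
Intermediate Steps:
E(a) = 15 (E(a) = 3*5 = 15)
c(l, g) = l² - l (c(l, g) = l*l - l = l² - l)
P(m) = √(15 + m) (P(m) = √(m + 15) = √(15 + m))
-341*P(c(-3, 4)) = -341*√(15 - 3*(-1 - 3)) = -341*√(15 - 3*(-4)) = -341*√(15 + 12) = -1023*√3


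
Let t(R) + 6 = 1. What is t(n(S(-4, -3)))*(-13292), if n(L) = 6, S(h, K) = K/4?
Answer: 66460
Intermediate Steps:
S(h, K) = K/4 (S(h, K) = K*(1/4) = K/4)
t(R) = -5 (t(R) = -6 + 1 = -5)
t(n(S(-4, -3)))*(-13292) = -5*(-13292) = 66460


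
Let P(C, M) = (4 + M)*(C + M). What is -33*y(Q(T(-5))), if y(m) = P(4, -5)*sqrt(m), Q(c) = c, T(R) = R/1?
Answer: -33*I*sqrt(5) ≈ -73.79*I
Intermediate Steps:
T(R) = R (T(R) = R*1 = R)
y(m) = sqrt(m) (y(m) = ((-5)**2 + 4*4 + 4*(-5) + 4*(-5))*sqrt(m) = (25 + 16 - 20 - 20)*sqrt(m) = 1*sqrt(m) = sqrt(m))
-33*y(Q(T(-5))) = -33*I*sqrt(5)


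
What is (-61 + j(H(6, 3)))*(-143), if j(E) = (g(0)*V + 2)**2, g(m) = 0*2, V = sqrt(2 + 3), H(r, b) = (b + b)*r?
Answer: 8151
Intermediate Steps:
H(r, b) = 2*b*r (H(r, b) = (2*b)*r = 2*b*r)
V = sqrt(5) ≈ 2.2361
g(m) = 0
j(E) = 4 (j(E) = (0*sqrt(5) + 2)**2 = (0 + 2)**2 = 2**2 = 4)
(-61 + j(H(6, 3)))*(-143) = (-61 + 4)*(-143) = -57*(-143) = 8151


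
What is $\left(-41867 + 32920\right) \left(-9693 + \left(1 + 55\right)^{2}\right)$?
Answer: $58665479$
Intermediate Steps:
$\left(-41867 + 32920\right) \left(-9693 + \left(1 + 55\right)^{2}\right) = - 8947 \left(-9693 + 56^{2}\right) = - 8947 \left(-9693 + 3136\right) = \left(-8947\right) \left(-6557\right) = 58665479$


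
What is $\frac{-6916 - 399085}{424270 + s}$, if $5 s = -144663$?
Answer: $- \frac{2030005}{1976687} \approx -1.027$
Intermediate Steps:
$s = - \frac{144663}{5}$ ($s = \frac{1}{5} \left(-144663\right) = - \frac{144663}{5} \approx -28933.0$)
$\frac{-6916 - 399085}{424270 + s} = \frac{-6916 - 399085}{424270 - \frac{144663}{5}} = - \frac{406001}{\frac{1976687}{5}} = \left(-406001\right) \frac{5}{1976687} = - \frac{2030005}{1976687}$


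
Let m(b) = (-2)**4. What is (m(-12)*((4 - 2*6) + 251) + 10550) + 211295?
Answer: 225733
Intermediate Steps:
m(b) = 16
(m(-12)*((4 - 2*6) + 251) + 10550) + 211295 = (16*((4 - 2*6) + 251) + 10550) + 211295 = (16*((4 - 12) + 251) + 10550) + 211295 = (16*(-8 + 251) + 10550) + 211295 = (16*243 + 10550) + 211295 = (3888 + 10550) + 211295 = 14438 + 211295 = 225733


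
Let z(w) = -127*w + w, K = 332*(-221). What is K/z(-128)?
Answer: -18343/4032 ≈ -4.5494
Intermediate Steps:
K = -73372
z(w) = -126*w
K/z(-128) = -73372/((-126*(-128))) = -73372/16128 = -73372*1/16128 = -18343/4032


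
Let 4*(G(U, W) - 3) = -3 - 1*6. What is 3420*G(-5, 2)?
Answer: 2565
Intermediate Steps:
G(U, W) = ¾ (G(U, W) = 3 + (-3 - 1*6)/4 = 3 + (-3 - 6)/4 = 3 + (¼)*(-9) = 3 - 9/4 = ¾)
3420*G(-5, 2) = 3420*(¾) = 2565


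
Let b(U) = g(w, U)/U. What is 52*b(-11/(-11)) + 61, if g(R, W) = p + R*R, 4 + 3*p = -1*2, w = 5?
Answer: 1257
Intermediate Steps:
p = -2 (p = -4/3 + (-1*2)/3 = -4/3 + (⅓)*(-2) = -4/3 - ⅔ = -2)
g(R, W) = -2 + R² (g(R, W) = -2 + R*R = -2 + R²)
b(U) = 23/U (b(U) = (-2 + 5²)/U = (-2 + 25)/U = 23/U)
52*b(-11/(-11)) + 61 = 52*(23/((-11/(-11)))) + 61 = 52*(23/((-11*(-1/11)))) + 61 = 52*(23/1) + 61 = 52*(23*1) + 61 = 52*23 + 61 = 1196 + 61 = 1257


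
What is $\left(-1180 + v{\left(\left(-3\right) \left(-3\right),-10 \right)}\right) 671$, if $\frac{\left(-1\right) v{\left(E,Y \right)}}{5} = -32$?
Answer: $-684420$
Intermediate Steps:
$v{\left(E,Y \right)} = 160$ ($v{\left(E,Y \right)} = \left(-5\right) \left(-32\right) = 160$)
$\left(-1180 + v{\left(\left(-3\right) \left(-3\right),-10 \right)}\right) 671 = \left(-1180 + 160\right) 671 = \left(-1020\right) 671 = -684420$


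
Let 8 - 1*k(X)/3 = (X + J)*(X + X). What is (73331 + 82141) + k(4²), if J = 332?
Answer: 122088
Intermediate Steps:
k(X) = 24 - 6*X*(332 + X) (k(X) = 24 - 3*(X + 332)*(X + X) = 24 - 3*(332 + X)*2*X = 24 - 6*X*(332 + X))
(73331 + 82141) + k(4²) = (73331 + 82141) + (24 - 1992*4² - 6*(4²)²) = 155472 + (24 - 1992*16 - 6*16²) = 155472 + (24 - 31872 - 6*256) = 155472 + (24 - 31872 - 1536) = 155472 - 33384 = 122088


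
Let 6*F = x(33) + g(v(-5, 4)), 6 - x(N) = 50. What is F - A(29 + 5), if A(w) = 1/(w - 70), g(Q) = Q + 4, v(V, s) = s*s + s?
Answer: -119/36 ≈ -3.3056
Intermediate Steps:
v(V, s) = s + s² (v(V, s) = s² + s = s + s²)
x(N) = -44 (x(N) = 6 - 1*50 = 6 - 50 = -44)
g(Q) = 4 + Q
A(w) = 1/(-70 + w)
F = -10/3 (F = (-44 + (4 + 4*(1 + 4)))/6 = (-44 + (4 + 4*5))/6 = (-44 + (4 + 20))/6 = (-44 + 24)/6 = (⅙)*(-20) = -10/3 ≈ -3.3333)
F - A(29 + 5) = -10/3 - 1/(-70 + (29 + 5)) = -10/3 - 1/(-70 + 34) = -10/3 - 1/(-36) = -10/3 - 1*(-1/36) = -10/3 + 1/36 = -119/36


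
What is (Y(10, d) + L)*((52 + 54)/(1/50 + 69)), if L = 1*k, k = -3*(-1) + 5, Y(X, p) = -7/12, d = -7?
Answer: 117925/10353 ≈ 11.390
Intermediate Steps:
Y(X, p) = -7/12 (Y(X, p) = -7*1/12 = -7/12)
k = 8 (k = 3 + 5 = 8)
L = 8 (L = 1*8 = 8)
(Y(10, d) + L)*((52 + 54)/(1/50 + 69)) = (-7/12 + 8)*((52 + 54)/(1/50 + 69)) = 89*(106/(1/50 + 69))/12 = 89*(106/(3451/50))/12 = 89*(106*(50/3451))/12 = (89/12)*(5300/3451) = 117925/10353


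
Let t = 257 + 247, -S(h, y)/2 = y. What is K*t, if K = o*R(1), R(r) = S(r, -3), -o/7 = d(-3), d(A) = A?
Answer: 63504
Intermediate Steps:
o = 21 (o = -7*(-3) = 21)
S(h, y) = -2*y
R(r) = 6 (R(r) = -2*(-3) = 6)
t = 504
K = 126 (K = 21*6 = 126)
K*t = 126*504 = 63504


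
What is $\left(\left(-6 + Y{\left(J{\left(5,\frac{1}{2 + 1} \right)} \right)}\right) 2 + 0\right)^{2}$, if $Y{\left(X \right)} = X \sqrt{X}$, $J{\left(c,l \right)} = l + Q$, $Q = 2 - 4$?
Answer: $\frac{3388}{27} + \frac{80 i \sqrt{15}}{3} \approx 125.48 + 103.28 i$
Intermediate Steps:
$Q = -2$ ($Q = 2 - 4 = -2$)
$J{\left(c,l \right)} = -2 + l$ ($J{\left(c,l \right)} = l - 2 = -2 + l$)
$Y{\left(X \right)} = X^{\frac{3}{2}}$
$\left(\left(-6 + Y{\left(J{\left(5,\frac{1}{2 + 1} \right)} \right)}\right) 2 + 0\right)^{2} = \left(\left(-6 + \left(-2 + \frac{1}{2 + 1}\right)^{\frac{3}{2}}\right) 2 + 0\right)^{2} = \left(\left(-6 + \left(-2 + \frac{1}{3}\right)^{\frac{3}{2}}\right) 2 + 0\right)^{2} = \left(\left(-6 + \left(- \frac{5}{3}\right)^{\frac{3}{2}}\right) 2 + 0\right)^{2} = \left(\left(-6 - \frac{5 i \sqrt{15}}{9}\right) 2 + 0\right)^{2} = \left(\left(-12 - \frac{10 i \sqrt{15}}{9}\right) + 0\right)^{2} = \left(-12 - \frac{10 i \sqrt{15}}{9}\right)^{2}$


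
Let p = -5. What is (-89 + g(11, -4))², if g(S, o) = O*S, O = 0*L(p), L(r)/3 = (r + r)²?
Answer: 7921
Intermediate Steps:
L(r) = 12*r² (L(r) = 3*(r + r)² = 3*(2*r)² = 3*(4*r²) = 12*r²)
O = 0 (O = 0*(12*(-5)²) = 0*(12*25) = 0*300 = 0)
g(S, o) = 0 (g(S, o) = 0*S = 0)
(-89 + g(11, -4))² = (-89 + 0)² = (-89)² = 7921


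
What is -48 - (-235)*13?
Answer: 3007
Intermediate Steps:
-48 - (-235)*13 = -48 - 47*(-65) = -48 + 3055 = 3007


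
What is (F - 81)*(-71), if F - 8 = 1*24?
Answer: 3479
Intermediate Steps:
F = 32 (F = 8 + 1*24 = 8 + 24 = 32)
(F - 81)*(-71) = (32 - 81)*(-71) = -49*(-71) = 3479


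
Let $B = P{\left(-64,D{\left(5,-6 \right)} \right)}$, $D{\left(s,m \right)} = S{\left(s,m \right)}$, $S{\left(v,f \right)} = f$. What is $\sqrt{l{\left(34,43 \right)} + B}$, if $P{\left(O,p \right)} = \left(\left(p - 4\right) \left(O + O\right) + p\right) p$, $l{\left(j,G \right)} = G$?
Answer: $i \sqrt{7601} \approx 87.184 i$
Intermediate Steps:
$D{\left(s,m \right)} = m$
$P{\left(O,p \right)} = p \left(p + 2 O \left(-4 + p\right)\right)$ ($P{\left(O,p \right)} = \left(\left(-4 + p\right) 2 O + p\right) p = \left(2 O \left(-4 + p\right) + p\right) p = \left(p + 2 O \left(-4 + p\right)\right) p = p \left(p + 2 O \left(-4 + p\right)\right)$)
$B = -7644$ ($B = - 6 \left(-6 - -512 + 2 \left(-64\right) \left(-6\right)\right) = - 6 \left(-6 + 512 + 768\right) = \left(-6\right) 1274 = -7644$)
$\sqrt{l{\left(34,43 \right)} + B} = \sqrt{43 - 7644} = \sqrt{-7601} = i \sqrt{7601}$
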